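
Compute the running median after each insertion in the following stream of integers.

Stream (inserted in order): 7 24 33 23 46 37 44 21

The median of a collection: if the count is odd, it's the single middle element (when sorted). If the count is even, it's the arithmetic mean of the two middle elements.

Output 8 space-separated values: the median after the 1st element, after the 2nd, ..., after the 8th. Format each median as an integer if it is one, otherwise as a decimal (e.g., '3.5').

Answer: 7 15.5 24 23.5 24 28.5 33 28.5

Derivation:
Step 1: insert 7 -> lo=[7] (size 1, max 7) hi=[] (size 0) -> median=7
Step 2: insert 24 -> lo=[7] (size 1, max 7) hi=[24] (size 1, min 24) -> median=15.5
Step 3: insert 33 -> lo=[7, 24] (size 2, max 24) hi=[33] (size 1, min 33) -> median=24
Step 4: insert 23 -> lo=[7, 23] (size 2, max 23) hi=[24, 33] (size 2, min 24) -> median=23.5
Step 5: insert 46 -> lo=[7, 23, 24] (size 3, max 24) hi=[33, 46] (size 2, min 33) -> median=24
Step 6: insert 37 -> lo=[7, 23, 24] (size 3, max 24) hi=[33, 37, 46] (size 3, min 33) -> median=28.5
Step 7: insert 44 -> lo=[7, 23, 24, 33] (size 4, max 33) hi=[37, 44, 46] (size 3, min 37) -> median=33
Step 8: insert 21 -> lo=[7, 21, 23, 24] (size 4, max 24) hi=[33, 37, 44, 46] (size 4, min 33) -> median=28.5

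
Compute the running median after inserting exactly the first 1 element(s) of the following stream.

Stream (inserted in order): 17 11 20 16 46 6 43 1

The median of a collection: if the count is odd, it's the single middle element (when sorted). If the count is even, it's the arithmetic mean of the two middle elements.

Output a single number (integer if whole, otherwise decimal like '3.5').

Step 1: insert 17 -> lo=[17] (size 1, max 17) hi=[] (size 0) -> median=17

Answer: 17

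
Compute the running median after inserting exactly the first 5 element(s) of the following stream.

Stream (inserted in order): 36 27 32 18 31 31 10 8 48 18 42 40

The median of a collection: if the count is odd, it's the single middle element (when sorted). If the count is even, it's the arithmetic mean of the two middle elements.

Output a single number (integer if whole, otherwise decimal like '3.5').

Answer: 31

Derivation:
Step 1: insert 36 -> lo=[36] (size 1, max 36) hi=[] (size 0) -> median=36
Step 2: insert 27 -> lo=[27] (size 1, max 27) hi=[36] (size 1, min 36) -> median=31.5
Step 3: insert 32 -> lo=[27, 32] (size 2, max 32) hi=[36] (size 1, min 36) -> median=32
Step 4: insert 18 -> lo=[18, 27] (size 2, max 27) hi=[32, 36] (size 2, min 32) -> median=29.5
Step 5: insert 31 -> lo=[18, 27, 31] (size 3, max 31) hi=[32, 36] (size 2, min 32) -> median=31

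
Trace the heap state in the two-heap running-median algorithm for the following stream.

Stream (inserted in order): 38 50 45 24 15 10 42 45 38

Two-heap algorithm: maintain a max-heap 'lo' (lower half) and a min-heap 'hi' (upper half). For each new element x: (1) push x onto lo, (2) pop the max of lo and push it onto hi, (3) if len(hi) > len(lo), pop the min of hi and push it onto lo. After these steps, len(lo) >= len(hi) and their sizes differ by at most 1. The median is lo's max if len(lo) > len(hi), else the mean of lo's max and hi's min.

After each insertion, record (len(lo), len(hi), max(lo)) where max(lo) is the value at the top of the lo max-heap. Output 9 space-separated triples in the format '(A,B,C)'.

Answer: (1,0,38) (1,1,38) (2,1,45) (2,2,38) (3,2,38) (3,3,24) (4,3,38) (4,4,38) (5,4,38)

Derivation:
Step 1: insert 38 -> lo=[38] hi=[] -> (len(lo)=1, len(hi)=0, max(lo)=38)
Step 2: insert 50 -> lo=[38] hi=[50] -> (len(lo)=1, len(hi)=1, max(lo)=38)
Step 3: insert 45 -> lo=[38, 45] hi=[50] -> (len(lo)=2, len(hi)=1, max(lo)=45)
Step 4: insert 24 -> lo=[24, 38] hi=[45, 50] -> (len(lo)=2, len(hi)=2, max(lo)=38)
Step 5: insert 15 -> lo=[15, 24, 38] hi=[45, 50] -> (len(lo)=3, len(hi)=2, max(lo)=38)
Step 6: insert 10 -> lo=[10, 15, 24] hi=[38, 45, 50] -> (len(lo)=3, len(hi)=3, max(lo)=24)
Step 7: insert 42 -> lo=[10, 15, 24, 38] hi=[42, 45, 50] -> (len(lo)=4, len(hi)=3, max(lo)=38)
Step 8: insert 45 -> lo=[10, 15, 24, 38] hi=[42, 45, 45, 50] -> (len(lo)=4, len(hi)=4, max(lo)=38)
Step 9: insert 38 -> lo=[10, 15, 24, 38, 38] hi=[42, 45, 45, 50] -> (len(lo)=5, len(hi)=4, max(lo)=38)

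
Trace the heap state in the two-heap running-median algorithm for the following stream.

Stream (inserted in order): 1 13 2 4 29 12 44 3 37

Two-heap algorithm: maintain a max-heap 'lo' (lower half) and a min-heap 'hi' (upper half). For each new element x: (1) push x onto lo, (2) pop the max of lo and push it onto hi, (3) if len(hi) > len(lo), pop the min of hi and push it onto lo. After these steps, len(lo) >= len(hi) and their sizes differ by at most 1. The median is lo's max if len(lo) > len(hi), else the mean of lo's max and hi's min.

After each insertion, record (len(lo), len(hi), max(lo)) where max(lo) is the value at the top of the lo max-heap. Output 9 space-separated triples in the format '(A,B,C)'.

Step 1: insert 1 -> lo=[1] hi=[] -> (len(lo)=1, len(hi)=0, max(lo)=1)
Step 2: insert 13 -> lo=[1] hi=[13] -> (len(lo)=1, len(hi)=1, max(lo)=1)
Step 3: insert 2 -> lo=[1, 2] hi=[13] -> (len(lo)=2, len(hi)=1, max(lo)=2)
Step 4: insert 4 -> lo=[1, 2] hi=[4, 13] -> (len(lo)=2, len(hi)=2, max(lo)=2)
Step 5: insert 29 -> lo=[1, 2, 4] hi=[13, 29] -> (len(lo)=3, len(hi)=2, max(lo)=4)
Step 6: insert 12 -> lo=[1, 2, 4] hi=[12, 13, 29] -> (len(lo)=3, len(hi)=3, max(lo)=4)
Step 7: insert 44 -> lo=[1, 2, 4, 12] hi=[13, 29, 44] -> (len(lo)=4, len(hi)=3, max(lo)=12)
Step 8: insert 3 -> lo=[1, 2, 3, 4] hi=[12, 13, 29, 44] -> (len(lo)=4, len(hi)=4, max(lo)=4)
Step 9: insert 37 -> lo=[1, 2, 3, 4, 12] hi=[13, 29, 37, 44] -> (len(lo)=5, len(hi)=4, max(lo)=12)

Answer: (1,0,1) (1,1,1) (2,1,2) (2,2,2) (3,2,4) (3,3,4) (4,3,12) (4,4,4) (5,4,12)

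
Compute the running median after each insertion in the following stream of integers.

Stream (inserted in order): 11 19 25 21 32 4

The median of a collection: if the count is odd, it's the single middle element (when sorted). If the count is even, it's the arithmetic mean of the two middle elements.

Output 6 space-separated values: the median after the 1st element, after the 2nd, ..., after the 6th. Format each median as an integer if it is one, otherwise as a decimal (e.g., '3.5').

Answer: 11 15 19 20 21 20

Derivation:
Step 1: insert 11 -> lo=[11] (size 1, max 11) hi=[] (size 0) -> median=11
Step 2: insert 19 -> lo=[11] (size 1, max 11) hi=[19] (size 1, min 19) -> median=15
Step 3: insert 25 -> lo=[11, 19] (size 2, max 19) hi=[25] (size 1, min 25) -> median=19
Step 4: insert 21 -> lo=[11, 19] (size 2, max 19) hi=[21, 25] (size 2, min 21) -> median=20
Step 5: insert 32 -> lo=[11, 19, 21] (size 3, max 21) hi=[25, 32] (size 2, min 25) -> median=21
Step 6: insert 4 -> lo=[4, 11, 19] (size 3, max 19) hi=[21, 25, 32] (size 3, min 21) -> median=20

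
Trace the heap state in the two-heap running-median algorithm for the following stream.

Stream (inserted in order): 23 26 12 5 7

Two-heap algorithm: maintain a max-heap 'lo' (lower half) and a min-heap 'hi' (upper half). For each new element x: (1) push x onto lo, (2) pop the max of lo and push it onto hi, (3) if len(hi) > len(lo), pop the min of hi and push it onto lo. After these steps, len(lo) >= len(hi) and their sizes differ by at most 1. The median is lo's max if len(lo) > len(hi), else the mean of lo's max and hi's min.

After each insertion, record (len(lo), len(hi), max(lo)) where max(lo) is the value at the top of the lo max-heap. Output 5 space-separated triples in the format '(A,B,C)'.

Answer: (1,0,23) (1,1,23) (2,1,23) (2,2,12) (3,2,12)

Derivation:
Step 1: insert 23 -> lo=[23] hi=[] -> (len(lo)=1, len(hi)=0, max(lo)=23)
Step 2: insert 26 -> lo=[23] hi=[26] -> (len(lo)=1, len(hi)=1, max(lo)=23)
Step 3: insert 12 -> lo=[12, 23] hi=[26] -> (len(lo)=2, len(hi)=1, max(lo)=23)
Step 4: insert 5 -> lo=[5, 12] hi=[23, 26] -> (len(lo)=2, len(hi)=2, max(lo)=12)
Step 5: insert 7 -> lo=[5, 7, 12] hi=[23, 26] -> (len(lo)=3, len(hi)=2, max(lo)=12)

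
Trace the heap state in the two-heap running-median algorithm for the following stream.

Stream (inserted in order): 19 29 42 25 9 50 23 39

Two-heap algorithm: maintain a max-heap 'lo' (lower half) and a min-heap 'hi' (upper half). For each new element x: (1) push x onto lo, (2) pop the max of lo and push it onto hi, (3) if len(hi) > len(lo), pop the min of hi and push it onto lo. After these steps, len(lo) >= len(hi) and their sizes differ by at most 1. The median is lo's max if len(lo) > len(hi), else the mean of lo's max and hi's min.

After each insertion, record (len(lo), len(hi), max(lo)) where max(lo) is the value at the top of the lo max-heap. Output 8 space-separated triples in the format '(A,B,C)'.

Step 1: insert 19 -> lo=[19] hi=[] -> (len(lo)=1, len(hi)=0, max(lo)=19)
Step 2: insert 29 -> lo=[19] hi=[29] -> (len(lo)=1, len(hi)=1, max(lo)=19)
Step 3: insert 42 -> lo=[19, 29] hi=[42] -> (len(lo)=2, len(hi)=1, max(lo)=29)
Step 4: insert 25 -> lo=[19, 25] hi=[29, 42] -> (len(lo)=2, len(hi)=2, max(lo)=25)
Step 5: insert 9 -> lo=[9, 19, 25] hi=[29, 42] -> (len(lo)=3, len(hi)=2, max(lo)=25)
Step 6: insert 50 -> lo=[9, 19, 25] hi=[29, 42, 50] -> (len(lo)=3, len(hi)=3, max(lo)=25)
Step 7: insert 23 -> lo=[9, 19, 23, 25] hi=[29, 42, 50] -> (len(lo)=4, len(hi)=3, max(lo)=25)
Step 8: insert 39 -> lo=[9, 19, 23, 25] hi=[29, 39, 42, 50] -> (len(lo)=4, len(hi)=4, max(lo)=25)

Answer: (1,0,19) (1,1,19) (2,1,29) (2,2,25) (3,2,25) (3,3,25) (4,3,25) (4,4,25)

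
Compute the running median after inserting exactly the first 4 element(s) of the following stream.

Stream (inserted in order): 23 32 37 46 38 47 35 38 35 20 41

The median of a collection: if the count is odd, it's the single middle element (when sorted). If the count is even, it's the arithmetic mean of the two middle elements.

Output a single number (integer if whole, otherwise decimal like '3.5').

Step 1: insert 23 -> lo=[23] (size 1, max 23) hi=[] (size 0) -> median=23
Step 2: insert 32 -> lo=[23] (size 1, max 23) hi=[32] (size 1, min 32) -> median=27.5
Step 3: insert 37 -> lo=[23, 32] (size 2, max 32) hi=[37] (size 1, min 37) -> median=32
Step 4: insert 46 -> lo=[23, 32] (size 2, max 32) hi=[37, 46] (size 2, min 37) -> median=34.5

Answer: 34.5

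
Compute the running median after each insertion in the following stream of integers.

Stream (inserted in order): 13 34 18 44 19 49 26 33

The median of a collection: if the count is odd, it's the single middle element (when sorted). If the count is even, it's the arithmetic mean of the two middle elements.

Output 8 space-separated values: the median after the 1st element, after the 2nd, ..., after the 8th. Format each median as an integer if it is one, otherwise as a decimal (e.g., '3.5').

Answer: 13 23.5 18 26 19 26.5 26 29.5

Derivation:
Step 1: insert 13 -> lo=[13] (size 1, max 13) hi=[] (size 0) -> median=13
Step 2: insert 34 -> lo=[13] (size 1, max 13) hi=[34] (size 1, min 34) -> median=23.5
Step 3: insert 18 -> lo=[13, 18] (size 2, max 18) hi=[34] (size 1, min 34) -> median=18
Step 4: insert 44 -> lo=[13, 18] (size 2, max 18) hi=[34, 44] (size 2, min 34) -> median=26
Step 5: insert 19 -> lo=[13, 18, 19] (size 3, max 19) hi=[34, 44] (size 2, min 34) -> median=19
Step 6: insert 49 -> lo=[13, 18, 19] (size 3, max 19) hi=[34, 44, 49] (size 3, min 34) -> median=26.5
Step 7: insert 26 -> lo=[13, 18, 19, 26] (size 4, max 26) hi=[34, 44, 49] (size 3, min 34) -> median=26
Step 8: insert 33 -> lo=[13, 18, 19, 26] (size 4, max 26) hi=[33, 34, 44, 49] (size 4, min 33) -> median=29.5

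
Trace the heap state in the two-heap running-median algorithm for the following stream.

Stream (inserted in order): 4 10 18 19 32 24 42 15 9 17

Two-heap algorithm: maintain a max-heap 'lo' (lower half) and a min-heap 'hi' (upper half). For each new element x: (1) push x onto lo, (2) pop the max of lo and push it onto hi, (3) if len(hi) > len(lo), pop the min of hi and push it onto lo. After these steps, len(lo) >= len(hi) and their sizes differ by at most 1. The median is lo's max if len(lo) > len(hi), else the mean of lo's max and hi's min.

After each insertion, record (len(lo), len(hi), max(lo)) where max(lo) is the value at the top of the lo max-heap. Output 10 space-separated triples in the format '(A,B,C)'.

Answer: (1,0,4) (1,1,4) (2,1,10) (2,2,10) (3,2,18) (3,3,18) (4,3,19) (4,4,18) (5,4,18) (5,5,17)

Derivation:
Step 1: insert 4 -> lo=[4] hi=[] -> (len(lo)=1, len(hi)=0, max(lo)=4)
Step 2: insert 10 -> lo=[4] hi=[10] -> (len(lo)=1, len(hi)=1, max(lo)=4)
Step 3: insert 18 -> lo=[4, 10] hi=[18] -> (len(lo)=2, len(hi)=1, max(lo)=10)
Step 4: insert 19 -> lo=[4, 10] hi=[18, 19] -> (len(lo)=2, len(hi)=2, max(lo)=10)
Step 5: insert 32 -> lo=[4, 10, 18] hi=[19, 32] -> (len(lo)=3, len(hi)=2, max(lo)=18)
Step 6: insert 24 -> lo=[4, 10, 18] hi=[19, 24, 32] -> (len(lo)=3, len(hi)=3, max(lo)=18)
Step 7: insert 42 -> lo=[4, 10, 18, 19] hi=[24, 32, 42] -> (len(lo)=4, len(hi)=3, max(lo)=19)
Step 8: insert 15 -> lo=[4, 10, 15, 18] hi=[19, 24, 32, 42] -> (len(lo)=4, len(hi)=4, max(lo)=18)
Step 9: insert 9 -> lo=[4, 9, 10, 15, 18] hi=[19, 24, 32, 42] -> (len(lo)=5, len(hi)=4, max(lo)=18)
Step 10: insert 17 -> lo=[4, 9, 10, 15, 17] hi=[18, 19, 24, 32, 42] -> (len(lo)=5, len(hi)=5, max(lo)=17)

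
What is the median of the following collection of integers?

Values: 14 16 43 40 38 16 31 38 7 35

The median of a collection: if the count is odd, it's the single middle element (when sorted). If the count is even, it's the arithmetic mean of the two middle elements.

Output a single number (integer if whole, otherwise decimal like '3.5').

Step 1: insert 14 -> lo=[14] (size 1, max 14) hi=[] (size 0) -> median=14
Step 2: insert 16 -> lo=[14] (size 1, max 14) hi=[16] (size 1, min 16) -> median=15
Step 3: insert 43 -> lo=[14, 16] (size 2, max 16) hi=[43] (size 1, min 43) -> median=16
Step 4: insert 40 -> lo=[14, 16] (size 2, max 16) hi=[40, 43] (size 2, min 40) -> median=28
Step 5: insert 38 -> lo=[14, 16, 38] (size 3, max 38) hi=[40, 43] (size 2, min 40) -> median=38
Step 6: insert 16 -> lo=[14, 16, 16] (size 3, max 16) hi=[38, 40, 43] (size 3, min 38) -> median=27
Step 7: insert 31 -> lo=[14, 16, 16, 31] (size 4, max 31) hi=[38, 40, 43] (size 3, min 38) -> median=31
Step 8: insert 38 -> lo=[14, 16, 16, 31] (size 4, max 31) hi=[38, 38, 40, 43] (size 4, min 38) -> median=34.5
Step 9: insert 7 -> lo=[7, 14, 16, 16, 31] (size 5, max 31) hi=[38, 38, 40, 43] (size 4, min 38) -> median=31
Step 10: insert 35 -> lo=[7, 14, 16, 16, 31] (size 5, max 31) hi=[35, 38, 38, 40, 43] (size 5, min 35) -> median=33

Answer: 33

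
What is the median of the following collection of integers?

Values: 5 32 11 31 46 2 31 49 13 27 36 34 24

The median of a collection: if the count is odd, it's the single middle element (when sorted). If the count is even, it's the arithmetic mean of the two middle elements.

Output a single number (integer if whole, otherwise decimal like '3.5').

Step 1: insert 5 -> lo=[5] (size 1, max 5) hi=[] (size 0) -> median=5
Step 2: insert 32 -> lo=[5] (size 1, max 5) hi=[32] (size 1, min 32) -> median=18.5
Step 3: insert 11 -> lo=[5, 11] (size 2, max 11) hi=[32] (size 1, min 32) -> median=11
Step 4: insert 31 -> lo=[5, 11] (size 2, max 11) hi=[31, 32] (size 2, min 31) -> median=21
Step 5: insert 46 -> lo=[5, 11, 31] (size 3, max 31) hi=[32, 46] (size 2, min 32) -> median=31
Step 6: insert 2 -> lo=[2, 5, 11] (size 3, max 11) hi=[31, 32, 46] (size 3, min 31) -> median=21
Step 7: insert 31 -> lo=[2, 5, 11, 31] (size 4, max 31) hi=[31, 32, 46] (size 3, min 31) -> median=31
Step 8: insert 49 -> lo=[2, 5, 11, 31] (size 4, max 31) hi=[31, 32, 46, 49] (size 4, min 31) -> median=31
Step 9: insert 13 -> lo=[2, 5, 11, 13, 31] (size 5, max 31) hi=[31, 32, 46, 49] (size 4, min 31) -> median=31
Step 10: insert 27 -> lo=[2, 5, 11, 13, 27] (size 5, max 27) hi=[31, 31, 32, 46, 49] (size 5, min 31) -> median=29
Step 11: insert 36 -> lo=[2, 5, 11, 13, 27, 31] (size 6, max 31) hi=[31, 32, 36, 46, 49] (size 5, min 31) -> median=31
Step 12: insert 34 -> lo=[2, 5, 11, 13, 27, 31] (size 6, max 31) hi=[31, 32, 34, 36, 46, 49] (size 6, min 31) -> median=31
Step 13: insert 24 -> lo=[2, 5, 11, 13, 24, 27, 31] (size 7, max 31) hi=[31, 32, 34, 36, 46, 49] (size 6, min 31) -> median=31

Answer: 31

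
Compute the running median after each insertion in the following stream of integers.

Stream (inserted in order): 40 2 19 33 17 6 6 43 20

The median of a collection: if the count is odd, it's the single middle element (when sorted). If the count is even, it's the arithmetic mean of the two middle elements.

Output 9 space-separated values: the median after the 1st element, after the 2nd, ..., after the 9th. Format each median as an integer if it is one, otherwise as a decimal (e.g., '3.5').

Step 1: insert 40 -> lo=[40] (size 1, max 40) hi=[] (size 0) -> median=40
Step 2: insert 2 -> lo=[2] (size 1, max 2) hi=[40] (size 1, min 40) -> median=21
Step 3: insert 19 -> lo=[2, 19] (size 2, max 19) hi=[40] (size 1, min 40) -> median=19
Step 4: insert 33 -> lo=[2, 19] (size 2, max 19) hi=[33, 40] (size 2, min 33) -> median=26
Step 5: insert 17 -> lo=[2, 17, 19] (size 3, max 19) hi=[33, 40] (size 2, min 33) -> median=19
Step 6: insert 6 -> lo=[2, 6, 17] (size 3, max 17) hi=[19, 33, 40] (size 3, min 19) -> median=18
Step 7: insert 6 -> lo=[2, 6, 6, 17] (size 4, max 17) hi=[19, 33, 40] (size 3, min 19) -> median=17
Step 8: insert 43 -> lo=[2, 6, 6, 17] (size 4, max 17) hi=[19, 33, 40, 43] (size 4, min 19) -> median=18
Step 9: insert 20 -> lo=[2, 6, 6, 17, 19] (size 5, max 19) hi=[20, 33, 40, 43] (size 4, min 20) -> median=19

Answer: 40 21 19 26 19 18 17 18 19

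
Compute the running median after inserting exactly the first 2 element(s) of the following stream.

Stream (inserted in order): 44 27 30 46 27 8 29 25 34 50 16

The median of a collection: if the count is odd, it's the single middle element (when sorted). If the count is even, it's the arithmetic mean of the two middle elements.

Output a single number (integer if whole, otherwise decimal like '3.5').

Answer: 35.5

Derivation:
Step 1: insert 44 -> lo=[44] (size 1, max 44) hi=[] (size 0) -> median=44
Step 2: insert 27 -> lo=[27] (size 1, max 27) hi=[44] (size 1, min 44) -> median=35.5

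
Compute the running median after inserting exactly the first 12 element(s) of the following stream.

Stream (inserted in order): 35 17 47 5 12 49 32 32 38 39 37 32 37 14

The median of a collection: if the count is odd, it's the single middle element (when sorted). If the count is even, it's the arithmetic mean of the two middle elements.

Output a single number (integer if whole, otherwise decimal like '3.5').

Answer: 33.5

Derivation:
Step 1: insert 35 -> lo=[35] (size 1, max 35) hi=[] (size 0) -> median=35
Step 2: insert 17 -> lo=[17] (size 1, max 17) hi=[35] (size 1, min 35) -> median=26
Step 3: insert 47 -> lo=[17, 35] (size 2, max 35) hi=[47] (size 1, min 47) -> median=35
Step 4: insert 5 -> lo=[5, 17] (size 2, max 17) hi=[35, 47] (size 2, min 35) -> median=26
Step 5: insert 12 -> lo=[5, 12, 17] (size 3, max 17) hi=[35, 47] (size 2, min 35) -> median=17
Step 6: insert 49 -> lo=[5, 12, 17] (size 3, max 17) hi=[35, 47, 49] (size 3, min 35) -> median=26
Step 7: insert 32 -> lo=[5, 12, 17, 32] (size 4, max 32) hi=[35, 47, 49] (size 3, min 35) -> median=32
Step 8: insert 32 -> lo=[5, 12, 17, 32] (size 4, max 32) hi=[32, 35, 47, 49] (size 4, min 32) -> median=32
Step 9: insert 38 -> lo=[5, 12, 17, 32, 32] (size 5, max 32) hi=[35, 38, 47, 49] (size 4, min 35) -> median=32
Step 10: insert 39 -> lo=[5, 12, 17, 32, 32] (size 5, max 32) hi=[35, 38, 39, 47, 49] (size 5, min 35) -> median=33.5
Step 11: insert 37 -> lo=[5, 12, 17, 32, 32, 35] (size 6, max 35) hi=[37, 38, 39, 47, 49] (size 5, min 37) -> median=35
Step 12: insert 32 -> lo=[5, 12, 17, 32, 32, 32] (size 6, max 32) hi=[35, 37, 38, 39, 47, 49] (size 6, min 35) -> median=33.5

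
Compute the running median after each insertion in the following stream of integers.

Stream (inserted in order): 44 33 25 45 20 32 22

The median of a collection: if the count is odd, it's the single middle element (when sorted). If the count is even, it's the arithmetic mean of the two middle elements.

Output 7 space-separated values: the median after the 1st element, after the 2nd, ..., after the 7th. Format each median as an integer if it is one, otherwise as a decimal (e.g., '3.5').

Answer: 44 38.5 33 38.5 33 32.5 32

Derivation:
Step 1: insert 44 -> lo=[44] (size 1, max 44) hi=[] (size 0) -> median=44
Step 2: insert 33 -> lo=[33] (size 1, max 33) hi=[44] (size 1, min 44) -> median=38.5
Step 3: insert 25 -> lo=[25, 33] (size 2, max 33) hi=[44] (size 1, min 44) -> median=33
Step 4: insert 45 -> lo=[25, 33] (size 2, max 33) hi=[44, 45] (size 2, min 44) -> median=38.5
Step 5: insert 20 -> lo=[20, 25, 33] (size 3, max 33) hi=[44, 45] (size 2, min 44) -> median=33
Step 6: insert 32 -> lo=[20, 25, 32] (size 3, max 32) hi=[33, 44, 45] (size 3, min 33) -> median=32.5
Step 7: insert 22 -> lo=[20, 22, 25, 32] (size 4, max 32) hi=[33, 44, 45] (size 3, min 33) -> median=32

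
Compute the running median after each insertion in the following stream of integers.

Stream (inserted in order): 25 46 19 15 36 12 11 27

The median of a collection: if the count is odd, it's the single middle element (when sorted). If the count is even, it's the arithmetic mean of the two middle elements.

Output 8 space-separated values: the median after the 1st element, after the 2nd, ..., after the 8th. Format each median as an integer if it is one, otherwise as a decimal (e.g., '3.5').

Answer: 25 35.5 25 22 25 22 19 22

Derivation:
Step 1: insert 25 -> lo=[25] (size 1, max 25) hi=[] (size 0) -> median=25
Step 2: insert 46 -> lo=[25] (size 1, max 25) hi=[46] (size 1, min 46) -> median=35.5
Step 3: insert 19 -> lo=[19, 25] (size 2, max 25) hi=[46] (size 1, min 46) -> median=25
Step 4: insert 15 -> lo=[15, 19] (size 2, max 19) hi=[25, 46] (size 2, min 25) -> median=22
Step 5: insert 36 -> lo=[15, 19, 25] (size 3, max 25) hi=[36, 46] (size 2, min 36) -> median=25
Step 6: insert 12 -> lo=[12, 15, 19] (size 3, max 19) hi=[25, 36, 46] (size 3, min 25) -> median=22
Step 7: insert 11 -> lo=[11, 12, 15, 19] (size 4, max 19) hi=[25, 36, 46] (size 3, min 25) -> median=19
Step 8: insert 27 -> lo=[11, 12, 15, 19] (size 4, max 19) hi=[25, 27, 36, 46] (size 4, min 25) -> median=22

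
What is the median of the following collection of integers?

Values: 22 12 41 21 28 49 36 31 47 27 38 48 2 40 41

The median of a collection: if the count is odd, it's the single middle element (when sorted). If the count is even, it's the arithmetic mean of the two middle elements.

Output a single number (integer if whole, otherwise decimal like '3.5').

Step 1: insert 22 -> lo=[22] (size 1, max 22) hi=[] (size 0) -> median=22
Step 2: insert 12 -> lo=[12] (size 1, max 12) hi=[22] (size 1, min 22) -> median=17
Step 3: insert 41 -> lo=[12, 22] (size 2, max 22) hi=[41] (size 1, min 41) -> median=22
Step 4: insert 21 -> lo=[12, 21] (size 2, max 21) hi=[22, 41] (size 2, min 22) -> median=21.5
Step 5: insert 28 -> lo=[12, 21, 22] (size 3, max 22) hi=[28, 41] (size 2, min 28) -> median=22
Step 6: insert 49 -> lo=[12, 21, 22] (size 3, max 22) hi=[28, 41, 49] (size 3, min 28) -> median=25
Step 7: insert 36 -> lo=[12, 21, 22, 28] (size 4, max 28) hi=[36, 41, 49] (size 3, min 36) -> median=28
Step 8: insert 31 -> lo=[12, 21, 22, 28] (size 4, max 28) hi=[31, 36, 41, 49] (size 4, min 31) -> median=29.5
Step 9: insert 47 -> lo=[12, 21, 22, 28, 31] (size 5, max 31) hi=[36, 41, 47, 49] (size 4, min 36) -> median=31
Step 10: insert 27 -> lo=[12, 21, 22, 27, 28] (size 5, max 28) hi=[31, 36, 41, 47, 49] (size 5, min 31) -> median=29.5
Step 11: insert 38 -> lo=[12, 21, 22, 27, 28, 31] (size 6, max 31) hi=[36, 38, 41, 47, 49] (size 5, min 36) -> median=31
Step 12: insert 48 -> lo=[12, 21, 22, 27, 28, 31] (size 6, max 31) hi=[36, 38, 41, 47, 48, 49] (size 6, min 36) -> median=33.5
Step 13: insert 2 -> lo=[2, 12, 21, 22, 27, 28, 31] (size 7, max 31) hi=[36, 38, 41, 47, 48, 49] (size 6, min 36) -> median=31
Step 14: insert 40 -> lo=[2, 12, 21, 22, 27, 28, 31] (size 7, max 31) hi=[36, 38, 40, 41, 47, 48, 49] (size 7, min 36) -> median=33.5
Step 15: insert 41 -> lo=[2, 12, 21, 22, 27, 28, 31, 36] (size 8, max 36) hi=[38, 40, 41, 41, 47, 48, 49] (size 7, min 38) -> median=36

Answer: 36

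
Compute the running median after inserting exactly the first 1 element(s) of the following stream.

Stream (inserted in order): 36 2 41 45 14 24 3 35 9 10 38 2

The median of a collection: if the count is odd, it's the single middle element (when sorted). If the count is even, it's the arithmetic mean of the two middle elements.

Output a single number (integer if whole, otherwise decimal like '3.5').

Answer: 36

Derivation:
Step 1: insert 36 -> lo=[36] (size 1, max 36) hi=[] (size 0) -> median=36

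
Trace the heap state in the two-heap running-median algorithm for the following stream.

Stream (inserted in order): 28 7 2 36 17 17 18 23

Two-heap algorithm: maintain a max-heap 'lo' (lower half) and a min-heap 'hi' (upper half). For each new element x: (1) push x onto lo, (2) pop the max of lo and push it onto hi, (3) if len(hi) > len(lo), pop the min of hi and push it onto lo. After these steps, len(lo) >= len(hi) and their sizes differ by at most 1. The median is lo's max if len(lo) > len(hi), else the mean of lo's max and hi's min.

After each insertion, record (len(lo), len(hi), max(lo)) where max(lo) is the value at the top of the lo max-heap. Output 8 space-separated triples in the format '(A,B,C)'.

Answer: (1,0,28) (1,1,7) (2,1,7) (2,2,7) (3,2,17) (3,3,17) (4,3,17) (4,4,17)

Derivation:
Step 1: insert 28 -> lo=[28] hi=[] -> (len(lo)=1, len(hi)=0, max(lo)=28)
Step 2: insert 7 -> lo=[7] hi=[28] -> (len(lo)=1, len(hi)=1, max(lo)=7)
Step 3: insert 2 -> lo=[2, 7] hi=[28] -> (len(lo)=2, len(hi)=1, max(lo)=7)
Step 4: insert 36 -> lo=[2, 7] hi=[28, 36] -> (len(lo)=2, len(hi)=2, max(lo)=7)
Step 5: insert 17 -> lo=[2, 7, 17] hi=[28, 36] -> (len(lo)=3, len(hi)=2, max(lo)=17)
Step 6: insert 17 -> lo=[2, 7, 17] hi=[17, 28, 36] -> (len(lo)=3, len(hi)=3, max(lo)=17)
Step 7: insert 18 -> lo=[2, 7, 17, 17] hi=[18, 28, 36] -> (len(lo)=4, len(hi)=3, max(lo)=17)
Step 8: insert 23 -> lo=[2, 7, 17, 17] hi=[18, 23, 28, 36] -> (len(lo)=4, len(hi)=4, max(lo)=17)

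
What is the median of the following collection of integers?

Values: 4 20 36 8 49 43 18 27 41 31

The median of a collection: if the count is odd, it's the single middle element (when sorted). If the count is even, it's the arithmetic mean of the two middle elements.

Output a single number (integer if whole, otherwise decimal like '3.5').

Answer: 29

Derivation:
Step 1: insert 4 -> lo=[4] (size 1, max 4) hi=[] (size 0) -> median=4
Step 2: insert 20 -> lo=[4] (size 1, max 4) hi=[20] (size 1, min 20) -> median=12
Step 3: insert 36 -> lo=[4, 20] (size 2, max 20) hi=[36] (size 1, min 36) -> median=20
Step 4: insert 8 -> lo=[4, 8] (size 2, max 8) hi=[20, 36] (size 2, min 20) -> median=14
Step 5: insert 49 -> lo=[4, 8, 20] (size 3, max 20) hi=[36, 49] (size 2, min 36) -> median=20
Step 6: insert 43 -> lo=[4, 8, 20] (size 3, max 20) hi=[36, 43, 49] (size 3, min 36) -> median=28
Step 7: insert 18 -> lo=[4, 8, 18, 20] (size 4, max 20) hi=[36, 43, 49] (size 3, min 36) -> median=20
Step 8: insert 27 -> lo=[4, 8, 18, 20] (size 4, max 20) hi=[27, 36, 43, 49] (size 4, min 27) -> median=23.5
Step 9: insert 41 -> lo=[4, 8, 18, 20, 27] (size 5, max 27) hi=[36, 41, 43, 49] (size 4, min 36) -> median=27
Step 10: insert 31 -> lo=[4, 8, 18, 20, 27] (size 5, max 27) hi=[31, 36, 41, 43, 49] (size 5, min 31) -> median=29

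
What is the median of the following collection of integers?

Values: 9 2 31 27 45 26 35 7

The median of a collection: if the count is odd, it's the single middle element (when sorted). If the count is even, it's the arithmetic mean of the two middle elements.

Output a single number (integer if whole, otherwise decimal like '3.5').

Answer: 26.5

Derivation:
Step 1: insert 9 -> lo=[9] (size 1, max 9) hi=[] (size 0) -> median=9
Step 2: insert 2 -> lo=[2] (size 1, max 2) hi=[9] (size 1, min 9) -> median=5.5
Step 3: insert 31 -> lo=[2, 9] (size 2, max 9) hi=[31] (size 1, min 31) -> median=9
Step 4: insert 27 -> lo=[2, 9] (size 2, max 9) hi=[27, 31] (size 2, min 27) -> median=18
Step 5: insert 45 -> lo=[2, 9, 27] (size 3, max 27) hi=[31, 45] (size 2, min 31) -> median=27
Step 6: insert 26 -> lo=[2, 9, 26] (size 3, max 26) hi=[27, 31, 45] (size 3, min 27) -> median=26.5
Step 7: insert 35 -> lo=[2, 9, 26, 27] (size 4, max 27) hi=[31, 35, 45] (size 3, min 31) -> median=27
Step 8: insert 7 -> lo=[2, 7, 9, 26] (size 4, max 26) hi=[27, 31, 35, 45] (size 4, min 27) -> median=26.5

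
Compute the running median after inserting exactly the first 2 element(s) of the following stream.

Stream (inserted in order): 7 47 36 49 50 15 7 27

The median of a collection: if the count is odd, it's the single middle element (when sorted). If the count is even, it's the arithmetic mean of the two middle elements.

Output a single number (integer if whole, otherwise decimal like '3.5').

Step 1: insert 7 -> lo=[7] (size 1, max 7) hi=[] (size 0) -> median=7
Step 2: insert 47 -> lo=[7] (size 1, max 7) hi=[47] (size 1, min 47) -> median=27

Answer: 27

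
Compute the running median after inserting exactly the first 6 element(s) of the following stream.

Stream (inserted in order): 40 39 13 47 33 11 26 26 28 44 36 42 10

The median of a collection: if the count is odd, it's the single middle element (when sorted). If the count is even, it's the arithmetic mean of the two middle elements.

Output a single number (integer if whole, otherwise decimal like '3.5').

Answer: 36

Derivation:
Step 1: insert 40 -> lo=[40] (size 1, max 40) hi=[] (size 0) -> median=40
Step 2: insert 39 -> lo=[39] (size 1, max 39) hi=[40] (size 1, min 40) -> median=39.5
Step 3: insert 13 -> lo=[13, 39] (size 2, max 39) hi=[40] (size 1, min 40) -> median=39
Step 4: insert 47 -> lo=[13, 39] (size 2, max 39) hi=[40, 47] (size 2, min 40) -> median=39.5
Step 5: insert 33 -> lo=[13, 33, 39] (size 3, max 39) hi=[40, 47] (size 2, min 40) -> median=39
Step 6: insert 11 -> lo=[11, 13, 33] (size 3, max 33) hi=[39, 40, 47] (size 3, min 39) -> median=36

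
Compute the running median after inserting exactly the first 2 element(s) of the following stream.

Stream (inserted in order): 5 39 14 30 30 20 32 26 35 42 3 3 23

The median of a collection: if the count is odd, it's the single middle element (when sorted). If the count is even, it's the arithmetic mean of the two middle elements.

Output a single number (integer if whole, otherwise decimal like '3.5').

Answer: 22

Derivation:
Step 1: insert 5 -> lo=[5] (size 1, max 5) hi=[] (size 0) -> median=5
Step 2: insert 39 -> lo=[5] (size 1, max 5) hi=[39] (size 1, min 39) -> median=22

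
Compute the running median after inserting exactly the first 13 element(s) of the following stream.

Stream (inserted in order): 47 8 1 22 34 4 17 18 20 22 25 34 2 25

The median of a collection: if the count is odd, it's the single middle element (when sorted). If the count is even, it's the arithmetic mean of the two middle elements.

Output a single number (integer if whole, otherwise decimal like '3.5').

Answer: 20

Derivation:
Step 1: insert 47 -> lo=[47] (size 1, max 47) hi=[] (size 0) -> median=47
Step 2: insert 8 -> lo=[8] (size 1, max 8) hi=[47] (size 1, min 47) -> median=27.5
Step 3: insert 1 -> lo=[1, 8] (size 2, max 8) hi=[47] (size 1, min 47) -> median=8
Step 4: insert 22 -> lo=[1, 8] (size 2, max 8) hi=[22, 47] (size 2, min 22) -> median=15
Step 5: insert 34 -> lo=[1, 8, 22] (size 3, max 22) hi=[34, 47] (size 2, min 34) -> median=22
Step 6: insert 4 -> lo=[1, 4, 8] (size 3, max 8) hi=[22, 34, 47] (size 3, min 22) -> median=15
Step 7: insert 17 -> lo=[1, 4, 8, 17] (size 4, max 17) hi=[22, 34, 47] (size 3, min 22) -> median=17
Step 8: insert 18 -> lo=[1, 4, 8, 17] (size 4, max 17) hi=[18, 22, 34, 47] (size 4, min 18) -> median=17.5
Step 9: insert 20 -> lo=[1, 4, 8, 17, 18] (size 5, max 18) hi=[20, 22, 34, 47] (size 4, min 20) -> median=18
Step 10: insert 22 -> lo=[1, 4, 8, 17, 18] (size 5, max 18) hi=[20, 22, 22, 34, 47] (size 5, min 20) -> median=19
Step 11: insert 25 -> lo=[1, 4, 8, 17, 18, 20] (size 6, max 20) hi=[22, 22, 25, 34, 47] (size 5, min 22) -> median=20
Step 12: insert 34 -> lo=[1, 4, 8, 17, 18, 20] (size 6, max 20) hi=[22, 22, 25, 34, 34, 47] (size 6, min 22) -> median=21
Step 13: insert 2 -> lo=[1, 2, 4, 8, 17, 18, 20] (size 7, max 20) hi=[22, 22, 25, 34, 34, 47] (size 6, min 22) -> median=20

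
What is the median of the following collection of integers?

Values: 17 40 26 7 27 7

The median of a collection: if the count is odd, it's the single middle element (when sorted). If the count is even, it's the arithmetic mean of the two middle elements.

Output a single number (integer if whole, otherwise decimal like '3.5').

Step 1: insert 17 -> lo=[17] (size 1, max 17) hi=[] (size 0) -> median=17
Step 2: insert 40 -> lo=[17] (size 1, max 17) hi=[40] (size 1, min 40) -> median=28.5
Step 3: insert 26 -> lo=[17, 26] (size 2, max 26) hi=[40] (size 1, min 40) -> median=26
Step 4: insert 7 -> lo=[7, 17] (size 2, max 17) hi=[26, 40] (size 2, min 26) -> median=21.5
Step 5: insert 27 -> lo=[7, 17, 26] (size 3, max 26) hi=[27, 40] (size 2, min 27) -> median=26
Step 6: insert 7 -> lo=[7, 7, 17] (size 3, max 17) hi=[26, 27, 40] (size 3, min 26) -> median=21.5

Answer: 21.5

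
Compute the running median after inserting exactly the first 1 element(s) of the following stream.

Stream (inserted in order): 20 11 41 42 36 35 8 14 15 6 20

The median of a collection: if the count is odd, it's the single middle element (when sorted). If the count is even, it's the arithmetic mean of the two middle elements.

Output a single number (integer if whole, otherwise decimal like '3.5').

Answer: 20

Derivation:
Step 1: insert 20 -> lo=[20] (size 1, max 20) hi=[] (size 0) -> median=20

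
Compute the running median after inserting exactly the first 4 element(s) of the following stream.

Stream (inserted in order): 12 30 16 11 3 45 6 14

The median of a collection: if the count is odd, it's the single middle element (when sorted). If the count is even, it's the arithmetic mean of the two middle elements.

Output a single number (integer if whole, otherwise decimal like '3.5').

Step 1: insert 12 -> lo=[12] (size 1, max 12) hi=[] (size 0) -> median=12
Step 2: insert 30 -> lo=[12] (size 1, max 12) hi=[30] (size 1, min 30) -> median=21
Step 3: insert 16 -> lo=[12, 16] (size 2, max 16) hi=[30] (size 1, min 30) -> median=16
Step 4: insert 11 -> lo=[11, 12] (size 2, max 12) hi=[16, 30] (size 2, min 16) -> median=14

Answer: 14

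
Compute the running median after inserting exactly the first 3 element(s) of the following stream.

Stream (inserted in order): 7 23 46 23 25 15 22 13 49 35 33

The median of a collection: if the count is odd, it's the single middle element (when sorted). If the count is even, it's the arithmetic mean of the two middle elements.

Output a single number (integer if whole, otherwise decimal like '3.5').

Answer: 23

Derivation:
Step 1: insert 7 -> lo=[7] (size 1, max 7) hi=[] (size 0) -> median=7
Step 2: insert 23 -> lo=[7] (size 1, max 7) hi=[23] (size 1, min 23) -> median=15
Step 3: insert 46 -> lo=[7, 23] (size 2, max 23) hi=[46] (size 1, min 46) -> median=23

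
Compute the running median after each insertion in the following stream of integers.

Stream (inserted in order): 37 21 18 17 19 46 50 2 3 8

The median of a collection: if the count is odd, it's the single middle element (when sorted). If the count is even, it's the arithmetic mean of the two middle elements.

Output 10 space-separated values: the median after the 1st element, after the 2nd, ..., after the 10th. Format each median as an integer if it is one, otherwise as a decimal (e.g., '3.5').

Step 1: insert 37 -> lo=[37] (size 1, max 37) hi=[] (size 0) -> median=37
Step 2: insert 21 -> lo=[21] (size 1, max 21) hi=[37] (size 1, min 37) -> median=29
Step 3: insert 18 -> lo=[18, 21] (size 2, max 21) hi=[37] (size 1, min 37) -> median=21
Step 4: insert 17 -> lo=[17, 18] (size 2, max 18) hi=[21, 37] (size 2, min 21) -> median=19.5
Step 5: insert 19 -> lo=[17, 18, 19] (size 3, max 19) hi=[21, 37] (size 2, min 21) -> median=19
Step 6: insert 46 -> lo=[17, 18, 19] (size 3, max 19) hi=[21, 37, 46] (size 3, min 21) -> median=20
Step 7: insert 50 -> lo=[17, 18, 19, 21] (size 4, max 21) hi=[37, 46, 50] (size 3, min 37) -> median=21
Step 8: insert 2 -> lo=[2, 17, 18, 19] (size 4, max 19) hi=[21, 37, 46, 50] (size 4, min 21) -> median=20
Step 9: insert 3 -> lo=[2, 3, 17, 18, 19] (size 5, max 19) hi=[21, 37, 46, 50] (size 4, min 21) -> median=19
Step 10: insert 8 -> lo=[2, 3, 8, 17, 18] (size 5, max 18) hi=[19, 21, 37, 46, 50] (size 5, min 19) -> median=18.5

Answer: 37 29 21 19.5 19 20 21 20 19 18.5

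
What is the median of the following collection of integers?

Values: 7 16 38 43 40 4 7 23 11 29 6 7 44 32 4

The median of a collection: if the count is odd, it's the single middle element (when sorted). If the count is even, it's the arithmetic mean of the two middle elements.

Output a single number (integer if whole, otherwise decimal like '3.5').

Answer: 16

Derivation:
Step 1: insert 7 -> lo=[7] (size 1, max 7) hi=[] (size 0) -> median=7
Step 2: insert 16 -> lo=[7] (size 1, max 7) hi=[16] (size 1, min 16) -> median=11.5
Step 3: insert 38 -> lo=[7, 16] (size 2, max 16) hi=[38] (size 1, min 38) -> median=16
Step 4: insert 43 -> lo=[7, 16] (size 2, max 16) hi=[38, 43] (size 2, min 38) -> median=27
Step 5: insert 40 -> lo=[7, 16, 38] (size 3, max 38) hi=[40, 43] (size 2, min 40) -> median=38
Step 6: insert 4 -> lo=[4, 7, 16] (size 3, max 16) hi=[38, 40, 43] (size 3, min 38) -> median=27
Step 7: insert 7 -> lo=[4, 7, 7, 16] (size 4, max 16) hi=[38, 40, 43] (size 3, min 38) -> median=16
Step 8: insert 23 -> lo=[4, 7, 7, 16] (size 4, max 16) hi=[23, 38, 40, 43] (size 4, min 23) -> median=19.5
Step 9: insert 11 -> lo=[4, 7, 7, 11, 16] (size 5, max 16) hi=[23, 38, 40, 43] (size 4, min 23) -> median=16
Step 10: insert 29 -> lo=[4, 7, 7, 11, 16] (size 5, max 16) hi=[23, 29, 38, 40, 43] (size 5, min 23) -> median=19.5
Step 11: insert 6 -> lo=[4, 6, 7, 7, 11, 16] (size 6, max 16) hi=[23, 29, 38, 40, 43] (size 5, min 23) -> median=16
Step 12: insert 7 -> lo=[4, 6, 7, 7, 7, 11] (size 6, max 11) hi=[16, 23, 29, 38, 40, 43] (size 6, min 16) -> median=13.5
Step 13: insert 44 -> lo=[4, 6, 7, 7, 7, 11, 16] (size 7, max 16) hi=[23, 29, 38, 40, 43, 44] (size 6, min 23) -> median=16
Step 14: insert 32 -> lo=[4, 6, 7, 7, 7, 11, 16] (size 7, max 16) hi=[23, 29, 32, 38, 40, 43, 44] (size 7, min 23) -> median=19.5
Step 15: insert 4 -> lo=[4, 4, 6, 7, 7, 7, 11, 16] (size 8, max 16) hi=[23, 29, 32, 38, 40, 43, 44] (size 7, min 23) -> median=16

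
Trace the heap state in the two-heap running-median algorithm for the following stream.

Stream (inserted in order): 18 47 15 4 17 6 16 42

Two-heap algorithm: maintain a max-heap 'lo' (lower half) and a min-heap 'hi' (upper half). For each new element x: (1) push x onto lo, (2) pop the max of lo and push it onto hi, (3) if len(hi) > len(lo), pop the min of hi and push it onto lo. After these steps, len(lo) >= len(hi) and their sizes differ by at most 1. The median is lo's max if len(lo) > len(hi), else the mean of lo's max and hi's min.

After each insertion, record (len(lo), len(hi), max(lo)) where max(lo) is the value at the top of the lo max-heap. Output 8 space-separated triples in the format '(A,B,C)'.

Step 1: insert 18 -> lo=[18] hi=[] -> (len(lo)=1, len(hi)=0, max(lo)=18)
Step 2: insert 47 -> lo=[18] hi=[47] -> (len(lo)=1, len(hi)=1, max(lo)=18)
Step 3: insert 15 -> lo=[15, 18] hi=[47] -> (len(lo)=2, len(hi)=1, max(lo)=18)
Step 4: insert 4 -> lo=[4, 15] hi=[18, 47] -> (len(lo)=2, len(hi)=2, max(lo)=15)
Step 5: insert 17 -> lo=[4, 15, 17] hi=[18, 47] -> (len(lo)=3, len(hi)=2, max(lo)=17)
Step 6: insert 6 -> lo=[4, 6, 15] hi=[17, 18, 47] -> (len(lo)=3, len(hi)=3, max(lo)=15)
Step 7: insert 16 -> lo=[4, 6, 15, 16] hi=[17, 18, 47] -> (len(lo)=4, len(hi)=3, max(lo)=16)
Step 8: insert 42 -> lo=[4, 6, 15, 16] hi=[17, 18, 42, 47] -> (len(lo)=4, len(hi)=4, max(lo)=16)

Answer: (1,0,18) (1,1,18) (2,1,18) (2,2,15) (3,2,17) (3,3,15) (4,3,16) (4,4,16)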